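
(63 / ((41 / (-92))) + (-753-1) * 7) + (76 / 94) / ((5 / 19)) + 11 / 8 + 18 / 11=-4589813669 / 847880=-5413.28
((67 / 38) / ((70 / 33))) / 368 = 2211 / 978880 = 0.00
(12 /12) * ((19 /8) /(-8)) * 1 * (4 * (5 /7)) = -95 /112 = -0.85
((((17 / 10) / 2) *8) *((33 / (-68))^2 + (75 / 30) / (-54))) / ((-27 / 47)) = -1110281 / 495720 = -2.24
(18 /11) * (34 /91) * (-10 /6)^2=1700 /1001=1.70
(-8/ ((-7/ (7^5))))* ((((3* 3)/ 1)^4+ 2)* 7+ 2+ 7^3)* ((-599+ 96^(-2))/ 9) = -306747495269369/ 5184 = -59171970538.07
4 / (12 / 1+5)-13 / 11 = -177 / 187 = -0.95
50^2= 2500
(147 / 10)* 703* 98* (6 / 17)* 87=2643256098 / 85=31097130.56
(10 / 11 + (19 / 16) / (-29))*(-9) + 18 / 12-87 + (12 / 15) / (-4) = -2386459 / 25520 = -93.51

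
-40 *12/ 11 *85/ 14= -20400/ 77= -264.94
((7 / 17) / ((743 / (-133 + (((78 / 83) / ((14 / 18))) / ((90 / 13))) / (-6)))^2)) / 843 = 199124288067 / 12717070929427900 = 0.00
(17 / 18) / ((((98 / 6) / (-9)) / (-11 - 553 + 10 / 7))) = 100419 / 343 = 292.77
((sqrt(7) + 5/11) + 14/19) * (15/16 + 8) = 3237/304 + 143 * sqrt(7)/16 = 34.29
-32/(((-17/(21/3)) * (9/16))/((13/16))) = 2912/153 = 19.03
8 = 8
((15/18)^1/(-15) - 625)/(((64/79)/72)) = -888829/16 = -55551.81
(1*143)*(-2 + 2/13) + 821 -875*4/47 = 22679/47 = 482.53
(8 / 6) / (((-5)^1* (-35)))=4 / 525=0.01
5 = 5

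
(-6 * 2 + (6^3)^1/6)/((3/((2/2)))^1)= 8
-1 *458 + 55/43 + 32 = -18263/43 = -424.72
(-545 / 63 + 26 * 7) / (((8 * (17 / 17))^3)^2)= 0.00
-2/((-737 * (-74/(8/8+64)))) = -65/27269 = -0.00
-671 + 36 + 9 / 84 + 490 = -4057 / 28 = -144.89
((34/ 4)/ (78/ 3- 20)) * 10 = 85/ 6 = 14.17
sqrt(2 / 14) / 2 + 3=sqrt(7) / 14 + 3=3.19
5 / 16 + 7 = 117 / 16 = 7.31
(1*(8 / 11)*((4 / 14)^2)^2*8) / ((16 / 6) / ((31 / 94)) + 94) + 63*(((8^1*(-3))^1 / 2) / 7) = -13540238220 / 125373017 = -108.00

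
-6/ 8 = -3/ 4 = -0.75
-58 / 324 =-29 / 162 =-0.18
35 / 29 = 1.21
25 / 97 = 0.26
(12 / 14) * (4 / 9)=8 / 21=0.38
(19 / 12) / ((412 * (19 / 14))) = 7 / 2472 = 0.00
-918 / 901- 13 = -743 / 53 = -14.02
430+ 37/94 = 40457/94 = 430.39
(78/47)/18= 13/141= 0.09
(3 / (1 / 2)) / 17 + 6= 108 / 17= 6.35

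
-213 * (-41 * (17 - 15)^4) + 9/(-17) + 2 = 2375401/17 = 139729.47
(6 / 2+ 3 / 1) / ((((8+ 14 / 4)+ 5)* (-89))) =-4 / 979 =-0.00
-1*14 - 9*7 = -77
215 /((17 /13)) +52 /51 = 8437 /51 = 165.43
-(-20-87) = 107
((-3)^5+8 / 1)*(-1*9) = 2115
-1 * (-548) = 548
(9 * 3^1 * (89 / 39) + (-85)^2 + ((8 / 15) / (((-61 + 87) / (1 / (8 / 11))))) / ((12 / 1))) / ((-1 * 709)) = -34101371 / 3318120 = -10.28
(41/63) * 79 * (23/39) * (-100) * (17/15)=-25328980/7371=-3436.30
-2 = -2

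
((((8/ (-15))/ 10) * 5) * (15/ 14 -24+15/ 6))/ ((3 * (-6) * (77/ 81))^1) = -0.32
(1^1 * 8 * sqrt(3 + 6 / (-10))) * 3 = 48 * sqrt(15) / 5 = 37.18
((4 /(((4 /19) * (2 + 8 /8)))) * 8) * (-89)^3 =-107155288 /3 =-35718429.33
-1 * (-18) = 18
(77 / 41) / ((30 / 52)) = 2002 / 615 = 3.26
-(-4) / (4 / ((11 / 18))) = 11 / 18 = 0.61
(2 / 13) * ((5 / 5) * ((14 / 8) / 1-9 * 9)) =-317 / 26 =-12.19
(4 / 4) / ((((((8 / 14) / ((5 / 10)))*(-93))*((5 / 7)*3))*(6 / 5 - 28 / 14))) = 49 / 8928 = 0.01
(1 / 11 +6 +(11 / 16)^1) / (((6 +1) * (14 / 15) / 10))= 89475 / 8624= 10.38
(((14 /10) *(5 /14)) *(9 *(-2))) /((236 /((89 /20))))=-801 /4720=-0.17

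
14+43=57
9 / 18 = 1 / 2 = 0.50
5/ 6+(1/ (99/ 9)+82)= 5473/ 66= 82.92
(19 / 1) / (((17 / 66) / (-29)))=-2139.18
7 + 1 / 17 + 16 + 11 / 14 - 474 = -107137 / 238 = -450.16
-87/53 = -1.64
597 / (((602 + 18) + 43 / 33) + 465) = 0.55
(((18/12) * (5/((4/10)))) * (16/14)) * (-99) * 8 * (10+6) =-1900800/7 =-271542.86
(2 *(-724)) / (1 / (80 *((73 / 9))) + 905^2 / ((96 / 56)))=-25368960 / 8370435527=-0.00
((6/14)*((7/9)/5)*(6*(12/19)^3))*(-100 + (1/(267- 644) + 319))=285334272/12929215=22.07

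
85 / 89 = 0.96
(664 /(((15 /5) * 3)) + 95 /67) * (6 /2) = 45343 /201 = 225.59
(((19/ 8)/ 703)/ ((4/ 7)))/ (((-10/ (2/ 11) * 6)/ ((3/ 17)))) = -7/ 2214080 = -0.00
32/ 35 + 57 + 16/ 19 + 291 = 232588/ 665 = 349.76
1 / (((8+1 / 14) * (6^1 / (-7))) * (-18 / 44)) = 1078 / 3051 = 0.35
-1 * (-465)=465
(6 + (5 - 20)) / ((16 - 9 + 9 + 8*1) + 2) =-9 / 26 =-0.35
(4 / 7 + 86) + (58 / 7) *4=838 / 7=119.71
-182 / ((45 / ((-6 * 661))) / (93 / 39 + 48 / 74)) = 27003172 / 555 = 48654.36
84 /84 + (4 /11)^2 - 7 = -710 /121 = -5.87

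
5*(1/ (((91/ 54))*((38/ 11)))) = 1485/ 1729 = 0.86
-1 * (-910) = 910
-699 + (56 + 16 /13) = -8343 /13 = -641.77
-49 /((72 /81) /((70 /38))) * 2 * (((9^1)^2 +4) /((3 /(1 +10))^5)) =-23477209525 /2052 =-11441135.25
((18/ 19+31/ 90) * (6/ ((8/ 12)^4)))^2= 3557287449/ 2310400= 1539.68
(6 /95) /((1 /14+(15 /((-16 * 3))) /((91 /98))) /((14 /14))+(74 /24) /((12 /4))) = 39312 /474715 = 0.08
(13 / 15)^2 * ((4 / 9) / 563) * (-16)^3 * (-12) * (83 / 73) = 919273472 / 27741825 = 33.14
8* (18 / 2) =72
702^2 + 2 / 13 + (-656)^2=12000822 / 13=923140.15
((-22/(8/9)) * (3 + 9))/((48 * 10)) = -99/160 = -0.62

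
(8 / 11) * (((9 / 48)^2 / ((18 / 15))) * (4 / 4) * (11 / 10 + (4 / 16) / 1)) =81 / 2816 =0.03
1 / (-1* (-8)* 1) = 1 / 8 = 0.12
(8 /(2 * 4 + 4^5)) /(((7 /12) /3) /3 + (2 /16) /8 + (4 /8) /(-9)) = 576 /1849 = 0.31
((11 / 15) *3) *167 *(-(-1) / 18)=1837 / 90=20.41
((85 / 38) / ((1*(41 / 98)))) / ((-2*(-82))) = 4165 / 127756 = 0.03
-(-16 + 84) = -68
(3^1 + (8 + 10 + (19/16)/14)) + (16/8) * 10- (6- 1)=8083/224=36.08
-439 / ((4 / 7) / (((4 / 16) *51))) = -156723 / 16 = -9795.19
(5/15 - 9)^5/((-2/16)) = 95051008/243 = 391156.41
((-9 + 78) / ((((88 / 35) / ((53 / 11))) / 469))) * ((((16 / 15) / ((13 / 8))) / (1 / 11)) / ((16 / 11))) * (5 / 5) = 4001977 / 13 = 307844.38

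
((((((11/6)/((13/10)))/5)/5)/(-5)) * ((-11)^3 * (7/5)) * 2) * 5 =204974/975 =210.23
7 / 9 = 0.78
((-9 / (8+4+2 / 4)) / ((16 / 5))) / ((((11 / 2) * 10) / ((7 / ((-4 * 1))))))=63 / 8800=0.01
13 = 13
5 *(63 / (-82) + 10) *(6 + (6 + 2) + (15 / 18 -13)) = 41635 / 492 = 84.62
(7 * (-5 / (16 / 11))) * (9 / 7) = -495 / 16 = -30.94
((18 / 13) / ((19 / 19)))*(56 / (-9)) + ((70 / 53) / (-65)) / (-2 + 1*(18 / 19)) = -59227 / 6890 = -8.60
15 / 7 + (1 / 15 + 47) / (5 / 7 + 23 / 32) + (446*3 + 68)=48568463 / 33705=1440.99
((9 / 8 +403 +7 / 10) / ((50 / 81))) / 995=1311633 / 1990000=0.66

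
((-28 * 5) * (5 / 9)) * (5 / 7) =-500 / 9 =-55.56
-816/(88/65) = -6630/11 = -602.73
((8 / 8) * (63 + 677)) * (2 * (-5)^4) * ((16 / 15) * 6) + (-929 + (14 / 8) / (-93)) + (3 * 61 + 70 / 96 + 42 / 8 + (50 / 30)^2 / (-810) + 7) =2140312223351 / 361584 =5919266.96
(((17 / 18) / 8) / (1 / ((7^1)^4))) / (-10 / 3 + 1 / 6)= -40817 / 456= -89.51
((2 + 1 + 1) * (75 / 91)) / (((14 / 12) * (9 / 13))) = 4.08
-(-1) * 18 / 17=18 / 17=1.06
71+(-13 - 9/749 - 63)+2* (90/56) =-2693/1498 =-1.80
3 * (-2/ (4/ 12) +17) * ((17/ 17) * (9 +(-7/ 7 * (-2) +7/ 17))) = 376.59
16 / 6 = 8 / 3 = 2.67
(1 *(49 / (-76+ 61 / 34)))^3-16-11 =-438250277305 / 16060229667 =-27.29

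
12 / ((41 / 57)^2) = 38988 / 1681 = 23.19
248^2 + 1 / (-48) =2952191 / 48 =61503.98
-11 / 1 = -11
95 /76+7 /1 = 33 /4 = 8.25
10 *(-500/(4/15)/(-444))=3125/74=42.23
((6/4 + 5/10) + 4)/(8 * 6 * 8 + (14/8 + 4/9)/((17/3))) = 1224/78415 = 0.02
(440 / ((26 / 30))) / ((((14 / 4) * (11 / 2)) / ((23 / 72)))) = 2300 / 273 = 8.42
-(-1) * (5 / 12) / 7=5 / 84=0.06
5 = 5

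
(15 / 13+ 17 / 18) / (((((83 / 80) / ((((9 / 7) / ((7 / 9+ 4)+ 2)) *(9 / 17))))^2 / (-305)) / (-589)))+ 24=275087257231128 / 77361217297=3555.88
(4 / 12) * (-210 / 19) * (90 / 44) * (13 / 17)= -20475 / 3553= -5.76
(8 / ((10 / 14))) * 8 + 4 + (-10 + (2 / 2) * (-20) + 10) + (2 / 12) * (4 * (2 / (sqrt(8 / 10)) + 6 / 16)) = 2 * sqrt(5) / 3 + 1477 / 20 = 75.34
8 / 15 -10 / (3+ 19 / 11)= -1.58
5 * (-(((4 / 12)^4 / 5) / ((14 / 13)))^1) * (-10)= 65 / 567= 0.11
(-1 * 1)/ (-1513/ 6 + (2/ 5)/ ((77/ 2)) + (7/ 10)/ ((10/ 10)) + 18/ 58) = 33495/ 8412133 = 0.00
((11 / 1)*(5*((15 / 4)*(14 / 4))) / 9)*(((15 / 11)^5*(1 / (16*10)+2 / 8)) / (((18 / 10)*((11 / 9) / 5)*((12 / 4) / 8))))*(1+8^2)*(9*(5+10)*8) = 26561513671875 / 644204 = 41231525.53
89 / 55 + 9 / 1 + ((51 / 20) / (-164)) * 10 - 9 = 26387 / 18040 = 1.46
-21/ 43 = -0.49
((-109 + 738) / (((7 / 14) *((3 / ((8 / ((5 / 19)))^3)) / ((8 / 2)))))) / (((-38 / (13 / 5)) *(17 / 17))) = -6045485056 / 1875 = -3224258.70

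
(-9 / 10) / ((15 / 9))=-27 / 50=-0.54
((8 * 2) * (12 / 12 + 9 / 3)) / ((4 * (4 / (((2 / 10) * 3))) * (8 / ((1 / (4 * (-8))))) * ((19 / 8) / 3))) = -0.01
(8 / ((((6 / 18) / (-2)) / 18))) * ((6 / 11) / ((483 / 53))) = -91584 / 1771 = -51.71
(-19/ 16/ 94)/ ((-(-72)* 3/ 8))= -19/ 40608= -0.00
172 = 172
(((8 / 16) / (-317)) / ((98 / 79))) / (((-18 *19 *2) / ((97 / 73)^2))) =743311 / 226473376752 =0.00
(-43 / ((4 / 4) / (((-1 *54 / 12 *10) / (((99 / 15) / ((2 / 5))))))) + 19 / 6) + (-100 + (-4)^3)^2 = 1783085 / 66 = 27016.44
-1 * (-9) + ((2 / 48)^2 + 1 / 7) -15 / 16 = 33091 / 4032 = 8.21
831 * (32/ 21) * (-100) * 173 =-21906742.86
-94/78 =-47/39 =-1.21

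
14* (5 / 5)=14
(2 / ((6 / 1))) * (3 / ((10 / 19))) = 1.90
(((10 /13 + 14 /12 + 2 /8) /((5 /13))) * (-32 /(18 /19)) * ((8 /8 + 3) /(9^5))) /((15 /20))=-414656 /23914845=-0.02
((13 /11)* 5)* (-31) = -2015 /11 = -183.18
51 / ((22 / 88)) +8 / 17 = 3476 / 17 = 204.47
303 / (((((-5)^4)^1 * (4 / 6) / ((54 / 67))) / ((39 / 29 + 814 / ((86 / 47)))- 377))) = 2118036357 / 52218125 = 40.56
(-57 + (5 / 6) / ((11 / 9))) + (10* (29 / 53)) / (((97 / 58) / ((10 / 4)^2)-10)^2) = -816504593053 / 14512950144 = -56.26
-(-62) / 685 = 62 / 685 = 0.09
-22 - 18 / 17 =-392 / 17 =-23.06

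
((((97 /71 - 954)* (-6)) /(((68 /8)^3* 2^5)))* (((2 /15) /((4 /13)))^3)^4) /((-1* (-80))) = 1575812583429247397 /9886871676960000000000000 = 0.00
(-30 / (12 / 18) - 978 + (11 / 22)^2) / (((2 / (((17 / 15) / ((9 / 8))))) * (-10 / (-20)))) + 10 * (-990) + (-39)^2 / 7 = -10123823 / 945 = -10713.04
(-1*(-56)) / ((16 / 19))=66.50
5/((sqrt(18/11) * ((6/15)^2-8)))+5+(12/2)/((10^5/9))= 250027/50000-125 * sqrt(22)/1176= 4.50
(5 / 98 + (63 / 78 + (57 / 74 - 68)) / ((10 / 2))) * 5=-3118977 / 47138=-66.17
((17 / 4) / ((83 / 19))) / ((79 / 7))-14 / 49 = -36629 / 183596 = -0.20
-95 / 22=-4.32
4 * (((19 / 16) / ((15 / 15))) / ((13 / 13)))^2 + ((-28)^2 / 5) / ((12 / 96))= 403213 / 320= 1260.04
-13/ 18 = -0.72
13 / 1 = 13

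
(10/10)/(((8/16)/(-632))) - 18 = -1282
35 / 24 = 1.46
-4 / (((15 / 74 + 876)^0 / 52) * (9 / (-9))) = 208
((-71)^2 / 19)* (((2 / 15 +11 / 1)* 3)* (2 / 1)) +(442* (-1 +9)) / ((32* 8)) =26960099 / 1520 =17736.91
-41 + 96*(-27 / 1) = -2633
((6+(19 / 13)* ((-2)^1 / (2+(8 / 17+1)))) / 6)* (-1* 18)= -11868 / 767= -15.47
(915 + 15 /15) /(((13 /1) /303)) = 277548 /13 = 21349.85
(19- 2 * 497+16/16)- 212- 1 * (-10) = -1176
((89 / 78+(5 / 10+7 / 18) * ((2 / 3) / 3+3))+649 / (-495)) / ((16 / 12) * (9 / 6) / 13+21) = 2579 / 20250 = 0.13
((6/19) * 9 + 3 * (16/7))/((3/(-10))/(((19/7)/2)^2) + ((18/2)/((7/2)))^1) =20425/5072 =4.03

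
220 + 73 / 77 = 220.95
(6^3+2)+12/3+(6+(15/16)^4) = 14992833/65536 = 228.77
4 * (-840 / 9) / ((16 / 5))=-350 / 3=-116.67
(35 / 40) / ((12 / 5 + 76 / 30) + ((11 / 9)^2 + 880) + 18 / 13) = 36855 / 37394632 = 0.00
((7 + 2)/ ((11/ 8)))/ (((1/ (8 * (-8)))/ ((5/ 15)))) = -1536/ 11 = -139.64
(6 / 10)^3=27 / 125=0.22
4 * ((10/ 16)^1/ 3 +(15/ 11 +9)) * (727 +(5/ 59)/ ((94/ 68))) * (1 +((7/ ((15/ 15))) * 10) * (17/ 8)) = 1123534223023/ 244024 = 4604195.58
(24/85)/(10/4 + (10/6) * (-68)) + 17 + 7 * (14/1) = 6500231/56525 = 115.00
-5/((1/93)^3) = -4021785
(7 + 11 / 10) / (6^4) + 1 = 161 / 160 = 1.01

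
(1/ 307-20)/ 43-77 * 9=-9154432/ 13201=-693.47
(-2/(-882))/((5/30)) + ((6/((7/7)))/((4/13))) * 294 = 842753/147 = 5733.01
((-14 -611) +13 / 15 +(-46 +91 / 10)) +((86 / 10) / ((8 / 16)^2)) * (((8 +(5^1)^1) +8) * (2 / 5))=-372.07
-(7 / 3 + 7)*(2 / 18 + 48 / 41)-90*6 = -611024 / 1107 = -551.96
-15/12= -5/4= -1.25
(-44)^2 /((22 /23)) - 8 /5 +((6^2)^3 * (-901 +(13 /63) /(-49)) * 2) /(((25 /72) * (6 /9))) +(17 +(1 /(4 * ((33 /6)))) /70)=-27407058568907 /75460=-363199822.01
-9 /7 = -1.29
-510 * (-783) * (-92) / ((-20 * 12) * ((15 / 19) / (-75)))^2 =-5756314.22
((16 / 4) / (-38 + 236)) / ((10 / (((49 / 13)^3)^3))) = 1628413597910449 / 5249227189635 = 310.22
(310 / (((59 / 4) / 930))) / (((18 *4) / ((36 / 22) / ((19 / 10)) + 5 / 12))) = 77000125 / 221958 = 346.91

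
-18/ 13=-1.38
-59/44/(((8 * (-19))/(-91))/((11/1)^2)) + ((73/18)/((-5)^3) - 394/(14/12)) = -2082220969/4788000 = -434.88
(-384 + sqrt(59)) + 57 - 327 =-646.32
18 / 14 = 9 / 7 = 1.29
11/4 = 2.75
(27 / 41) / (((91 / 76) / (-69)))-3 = -152781 / 3731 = -40.95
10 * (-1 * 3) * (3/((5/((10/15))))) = -12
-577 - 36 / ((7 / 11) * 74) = -149641 / 259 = -577.76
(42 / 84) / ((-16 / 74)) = -37 / 16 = -2.31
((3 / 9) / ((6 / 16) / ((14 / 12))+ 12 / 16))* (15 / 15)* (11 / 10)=77 / 225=0.34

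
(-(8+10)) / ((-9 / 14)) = 28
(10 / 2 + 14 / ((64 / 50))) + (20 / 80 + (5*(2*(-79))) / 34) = -1917 / 272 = -7.05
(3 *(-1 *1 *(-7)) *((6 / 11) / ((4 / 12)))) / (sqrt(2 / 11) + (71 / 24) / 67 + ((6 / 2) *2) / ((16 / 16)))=843920208 / 147696749 - 139625856 *sqrt(22) / 1624664239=5.31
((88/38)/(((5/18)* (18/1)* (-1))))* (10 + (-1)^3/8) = -869/190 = -4.57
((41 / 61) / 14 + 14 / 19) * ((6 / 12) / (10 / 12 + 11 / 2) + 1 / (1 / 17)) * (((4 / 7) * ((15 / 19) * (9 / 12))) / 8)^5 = 1525127721046875 / 840820338133338816512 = 0.00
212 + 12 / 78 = 2758 / 13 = 212.15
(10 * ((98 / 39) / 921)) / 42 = 0.00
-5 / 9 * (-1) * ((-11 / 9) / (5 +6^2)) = -55 / 3321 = -0.02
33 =33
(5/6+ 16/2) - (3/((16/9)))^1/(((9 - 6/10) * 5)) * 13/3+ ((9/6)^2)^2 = 9221/672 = 13.72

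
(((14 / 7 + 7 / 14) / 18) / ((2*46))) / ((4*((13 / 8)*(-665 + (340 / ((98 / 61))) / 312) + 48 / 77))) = -2695 / 7704066522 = -0.00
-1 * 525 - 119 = -644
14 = 14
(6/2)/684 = 1/228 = 0.00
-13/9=-1.44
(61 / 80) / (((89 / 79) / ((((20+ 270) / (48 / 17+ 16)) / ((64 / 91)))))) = 216194797 / 14581760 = 14.83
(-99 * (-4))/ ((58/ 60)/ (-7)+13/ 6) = 13860/ 71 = 195.21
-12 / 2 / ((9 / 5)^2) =-50 / 27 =-1.85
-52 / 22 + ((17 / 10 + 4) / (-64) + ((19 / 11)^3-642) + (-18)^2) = -268584667 / 851840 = -315.30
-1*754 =-754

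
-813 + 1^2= -812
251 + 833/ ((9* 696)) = 1573097/ 6264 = 251.13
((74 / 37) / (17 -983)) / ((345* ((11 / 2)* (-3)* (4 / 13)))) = 13 / 10997910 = 0.00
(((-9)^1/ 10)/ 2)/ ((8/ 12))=-27/ 40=-0.68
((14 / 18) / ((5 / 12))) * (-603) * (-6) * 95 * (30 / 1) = 19247760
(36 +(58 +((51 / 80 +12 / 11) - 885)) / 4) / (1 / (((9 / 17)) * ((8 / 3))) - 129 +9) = 1798557 / 1259720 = 1.43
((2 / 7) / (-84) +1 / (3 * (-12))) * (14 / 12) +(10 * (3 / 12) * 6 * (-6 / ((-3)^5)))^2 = 4115 / 40824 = 0.10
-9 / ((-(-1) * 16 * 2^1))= -9 / 32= -0.28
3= 3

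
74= 74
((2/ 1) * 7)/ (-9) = -14/ 9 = -1.56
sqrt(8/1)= 2 * sqrt(2)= 2.83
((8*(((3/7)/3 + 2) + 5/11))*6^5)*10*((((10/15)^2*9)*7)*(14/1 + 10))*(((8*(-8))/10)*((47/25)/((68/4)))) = -143709437952/187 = -768499668.19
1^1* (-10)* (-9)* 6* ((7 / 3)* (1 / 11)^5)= 0.01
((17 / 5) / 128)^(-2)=409600 / 289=1417.30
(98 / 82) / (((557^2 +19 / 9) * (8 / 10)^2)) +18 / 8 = 824277357 / 366344512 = 2.25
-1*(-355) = 355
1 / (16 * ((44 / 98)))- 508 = -178767 / 352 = -507.86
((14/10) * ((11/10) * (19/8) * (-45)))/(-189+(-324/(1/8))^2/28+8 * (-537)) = -30723/43952560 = -0.00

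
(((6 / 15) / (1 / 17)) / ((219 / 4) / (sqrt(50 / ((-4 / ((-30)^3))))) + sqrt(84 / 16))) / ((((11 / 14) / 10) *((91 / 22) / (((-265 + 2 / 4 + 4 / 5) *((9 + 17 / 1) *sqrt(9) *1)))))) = -1291075200 / (73 *sqrt(15) + 1500 *sqrt(21)) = -180403.65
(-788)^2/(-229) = -620944/229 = -2711.55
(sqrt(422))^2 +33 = 455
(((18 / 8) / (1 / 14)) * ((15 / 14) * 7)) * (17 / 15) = 1071 / 4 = 267.75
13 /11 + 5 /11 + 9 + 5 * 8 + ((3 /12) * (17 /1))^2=12091 /176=68.70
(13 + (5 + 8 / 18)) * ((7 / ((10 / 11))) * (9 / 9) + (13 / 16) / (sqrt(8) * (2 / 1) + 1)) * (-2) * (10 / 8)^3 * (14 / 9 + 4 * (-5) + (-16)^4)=-11642598200425 / 321408-39765061375 * sqrt(2) / 80352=-36923609.11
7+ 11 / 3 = 10.67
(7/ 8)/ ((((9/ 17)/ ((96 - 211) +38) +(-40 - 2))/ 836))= -1915067/ 109974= -17.41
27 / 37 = 0.73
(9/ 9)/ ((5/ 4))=4/ 5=0.80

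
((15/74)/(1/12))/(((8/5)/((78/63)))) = 975/518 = 1.88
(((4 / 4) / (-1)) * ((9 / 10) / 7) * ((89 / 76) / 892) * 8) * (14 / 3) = -267 / 42370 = -0.01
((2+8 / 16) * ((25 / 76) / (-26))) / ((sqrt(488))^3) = -125 * sqrt(122) / 470572544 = -0.00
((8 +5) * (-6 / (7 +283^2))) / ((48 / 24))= -39 / 80096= -0.00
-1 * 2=-2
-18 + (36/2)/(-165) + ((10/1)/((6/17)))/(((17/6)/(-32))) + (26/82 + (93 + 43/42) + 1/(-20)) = -9236809/37884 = -243.82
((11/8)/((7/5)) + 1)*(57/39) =2109/728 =2.90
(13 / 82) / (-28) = -13 / 2296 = -0.01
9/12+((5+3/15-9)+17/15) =-23/12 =-1.92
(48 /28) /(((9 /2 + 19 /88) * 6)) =176 /2905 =0.06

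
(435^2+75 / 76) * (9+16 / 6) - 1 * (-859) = 167845659 / 76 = 2208495.51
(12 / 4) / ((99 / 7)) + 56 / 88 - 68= -67.15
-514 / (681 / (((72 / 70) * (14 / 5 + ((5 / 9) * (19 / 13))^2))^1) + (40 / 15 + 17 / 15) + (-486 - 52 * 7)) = 2434005880 / 3100786529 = 0.78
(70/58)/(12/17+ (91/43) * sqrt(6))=-2200310/68116157+ 39579995 * sqrt(6)/408696942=0.20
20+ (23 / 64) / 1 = 20.36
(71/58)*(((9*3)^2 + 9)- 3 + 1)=26128/29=900.97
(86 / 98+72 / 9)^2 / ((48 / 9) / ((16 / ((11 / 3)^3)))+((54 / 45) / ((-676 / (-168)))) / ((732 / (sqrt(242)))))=447949757549311875 / 93397644628081423 -191980160467875 * sqrt(2) / 146767727272699379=4.79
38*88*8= 26752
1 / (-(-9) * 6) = 1 / 54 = 0.02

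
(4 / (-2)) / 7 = -2 / 7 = -0.29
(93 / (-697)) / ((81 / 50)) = -1550 / 18819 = -0.08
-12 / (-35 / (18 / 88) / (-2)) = -54 / 385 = -0.14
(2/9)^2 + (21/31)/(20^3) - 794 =-15948878299/20088000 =-793.95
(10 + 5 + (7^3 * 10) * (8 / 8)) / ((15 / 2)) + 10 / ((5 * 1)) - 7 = 1363 / 3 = 454.33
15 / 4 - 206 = -809 / 4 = -202.25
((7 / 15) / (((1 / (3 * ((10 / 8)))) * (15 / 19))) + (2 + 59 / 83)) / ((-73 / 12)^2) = 294468 / 2211535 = 0.13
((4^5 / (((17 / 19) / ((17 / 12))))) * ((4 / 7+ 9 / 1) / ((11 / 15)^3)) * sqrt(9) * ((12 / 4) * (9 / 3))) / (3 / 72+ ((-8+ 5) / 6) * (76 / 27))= -777929.60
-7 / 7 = -1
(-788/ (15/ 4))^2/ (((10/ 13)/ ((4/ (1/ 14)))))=3214558.09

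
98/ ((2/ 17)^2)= 14161/ 2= 7080.50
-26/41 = -0.63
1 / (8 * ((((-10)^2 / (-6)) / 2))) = -3 / 200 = -0.02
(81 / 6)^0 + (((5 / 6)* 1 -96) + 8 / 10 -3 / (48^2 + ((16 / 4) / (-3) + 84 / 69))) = -222637789 / 2384520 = -93.37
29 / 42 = 0.69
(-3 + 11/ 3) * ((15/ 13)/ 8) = 5/ 52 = 0.10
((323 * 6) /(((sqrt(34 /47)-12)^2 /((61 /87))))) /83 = 87047854 /(2407 * (564-sqrt(1598))^2) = 0.13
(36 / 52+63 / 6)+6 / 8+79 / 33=24601 / 1716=14.34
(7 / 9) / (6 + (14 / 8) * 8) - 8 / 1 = -1433 / 180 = -7.96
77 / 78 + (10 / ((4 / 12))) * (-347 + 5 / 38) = -15420307 / 1482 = -10405.07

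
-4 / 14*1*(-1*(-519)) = -1038 / 7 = -148.29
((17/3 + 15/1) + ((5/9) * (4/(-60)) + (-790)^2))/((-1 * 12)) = -16851257/324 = -52010.05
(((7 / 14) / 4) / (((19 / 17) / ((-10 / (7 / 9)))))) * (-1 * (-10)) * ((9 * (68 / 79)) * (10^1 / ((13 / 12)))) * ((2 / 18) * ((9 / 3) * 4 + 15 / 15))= -1485.30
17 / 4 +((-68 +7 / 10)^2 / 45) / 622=12348679 / 2799000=4.41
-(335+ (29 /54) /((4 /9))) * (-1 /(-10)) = -8069 /240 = -33.62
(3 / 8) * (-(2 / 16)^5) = -3 / 262144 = -0.00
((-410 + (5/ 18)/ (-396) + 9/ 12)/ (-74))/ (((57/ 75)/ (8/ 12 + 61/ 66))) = 2552496625/ 220483296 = 11.58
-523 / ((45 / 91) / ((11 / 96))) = -523523 / 4320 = -121.19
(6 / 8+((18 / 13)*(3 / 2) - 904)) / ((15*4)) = -46861 / 3120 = -15.02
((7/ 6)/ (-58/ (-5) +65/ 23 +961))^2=648025/ 452988225936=0.00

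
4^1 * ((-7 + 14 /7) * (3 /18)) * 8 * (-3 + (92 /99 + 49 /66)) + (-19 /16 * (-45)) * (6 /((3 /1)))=338095 /2376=142.30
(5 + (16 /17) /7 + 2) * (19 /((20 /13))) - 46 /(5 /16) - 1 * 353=-980773 /2380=-412.09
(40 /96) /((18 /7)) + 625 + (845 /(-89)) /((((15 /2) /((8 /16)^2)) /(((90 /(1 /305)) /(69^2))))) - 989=-3718604909 /10169496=-365.66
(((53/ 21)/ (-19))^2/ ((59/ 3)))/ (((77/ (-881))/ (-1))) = 2474729/ 241083381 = 0.01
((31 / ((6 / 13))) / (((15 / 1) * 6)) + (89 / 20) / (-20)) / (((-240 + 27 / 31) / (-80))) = 0.18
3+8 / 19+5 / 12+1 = 1103 / 228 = 4.84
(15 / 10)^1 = 3 / 2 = 1.50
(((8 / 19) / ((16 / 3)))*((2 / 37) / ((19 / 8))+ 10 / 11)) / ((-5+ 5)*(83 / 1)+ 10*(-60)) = -3603 / 29385400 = -0.00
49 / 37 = 1.32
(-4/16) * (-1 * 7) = 7/4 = 1.75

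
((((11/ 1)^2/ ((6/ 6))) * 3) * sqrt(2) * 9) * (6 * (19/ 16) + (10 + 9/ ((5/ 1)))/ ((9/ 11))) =2815791 * sqrt(2)/ 40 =99553.25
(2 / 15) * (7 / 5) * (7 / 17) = 98 / 1275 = 0.08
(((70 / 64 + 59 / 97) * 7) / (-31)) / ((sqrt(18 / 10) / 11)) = -135597 * sqrt(5) / 96224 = -3.15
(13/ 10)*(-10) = -13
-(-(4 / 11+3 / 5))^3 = 148877 / 166375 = 0.89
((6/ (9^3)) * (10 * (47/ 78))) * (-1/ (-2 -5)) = 470/ 66339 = 0.01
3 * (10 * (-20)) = -600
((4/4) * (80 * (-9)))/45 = -16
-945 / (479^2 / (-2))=1890 / 229441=0.01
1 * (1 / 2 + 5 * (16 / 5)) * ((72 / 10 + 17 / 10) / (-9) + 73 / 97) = -22693 / 5820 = -3.90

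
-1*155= -155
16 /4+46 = 50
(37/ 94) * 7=259/ 94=2.76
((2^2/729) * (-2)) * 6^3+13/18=-89/54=-1.65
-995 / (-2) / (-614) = -0.81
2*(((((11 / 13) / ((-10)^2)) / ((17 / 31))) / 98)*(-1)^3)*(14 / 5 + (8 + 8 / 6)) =-341 / 89250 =-0.00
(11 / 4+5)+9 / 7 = 253 / 28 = 9.04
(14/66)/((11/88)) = 56/33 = 1.70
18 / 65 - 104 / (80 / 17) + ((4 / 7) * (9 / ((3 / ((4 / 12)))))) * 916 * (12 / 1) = 5695981 / 910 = 6259.32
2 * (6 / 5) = 12 / 5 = 2.40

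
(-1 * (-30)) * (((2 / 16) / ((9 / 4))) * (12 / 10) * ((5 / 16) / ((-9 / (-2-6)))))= 5 / 9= 0.56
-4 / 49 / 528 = -1 / 6468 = -0.00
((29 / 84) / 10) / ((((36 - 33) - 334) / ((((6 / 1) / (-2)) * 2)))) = 29 / 46340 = 0.00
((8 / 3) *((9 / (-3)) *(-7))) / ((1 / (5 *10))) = 2800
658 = 658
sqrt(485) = 22.02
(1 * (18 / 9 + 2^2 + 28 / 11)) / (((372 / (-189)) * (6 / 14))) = -6909 / 682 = -10.13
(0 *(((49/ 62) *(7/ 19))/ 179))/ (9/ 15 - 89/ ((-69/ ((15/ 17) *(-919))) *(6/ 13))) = 0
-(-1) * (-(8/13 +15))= -203/13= -15.62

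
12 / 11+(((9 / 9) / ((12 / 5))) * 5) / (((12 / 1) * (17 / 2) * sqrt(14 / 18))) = 25 * sqrt(7) / 2856+12 / 11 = 1.11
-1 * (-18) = 18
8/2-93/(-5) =113/5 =22.60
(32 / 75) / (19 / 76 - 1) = -0.57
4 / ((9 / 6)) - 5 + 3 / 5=-26 / 15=-1.73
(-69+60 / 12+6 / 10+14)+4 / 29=-7143 / 145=-49.26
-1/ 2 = -0.50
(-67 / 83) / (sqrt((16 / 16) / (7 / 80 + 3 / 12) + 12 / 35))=-201 * sqrt(82005) / 129646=-0.44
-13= -13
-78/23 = -3.39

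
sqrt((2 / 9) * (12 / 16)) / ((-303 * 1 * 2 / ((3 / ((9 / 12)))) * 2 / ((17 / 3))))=-17 * sqrt(6) / 5454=-0.01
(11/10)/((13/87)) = 957/130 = 7.36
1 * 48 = 48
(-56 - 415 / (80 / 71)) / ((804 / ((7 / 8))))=-15841 / 34304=-0.46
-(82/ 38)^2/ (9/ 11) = -18491/ 3249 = -5.69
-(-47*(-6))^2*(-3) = 238572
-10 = -10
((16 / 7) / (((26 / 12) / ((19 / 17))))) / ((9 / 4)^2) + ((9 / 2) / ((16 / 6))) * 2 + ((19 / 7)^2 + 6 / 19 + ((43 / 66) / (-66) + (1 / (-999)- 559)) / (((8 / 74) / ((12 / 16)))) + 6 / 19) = -166338419659369 / 43020065088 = -3866.53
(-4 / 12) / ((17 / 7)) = -7 / 51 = -0.14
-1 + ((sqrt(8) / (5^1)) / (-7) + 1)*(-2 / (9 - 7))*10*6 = -61 + 24*sqrt(2) / 7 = -56.15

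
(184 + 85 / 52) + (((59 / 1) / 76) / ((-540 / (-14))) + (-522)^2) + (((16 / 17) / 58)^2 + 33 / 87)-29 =17676886278712691 / 64835751240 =272641.03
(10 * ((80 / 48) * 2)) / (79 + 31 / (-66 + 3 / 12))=26300 / 61959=0.42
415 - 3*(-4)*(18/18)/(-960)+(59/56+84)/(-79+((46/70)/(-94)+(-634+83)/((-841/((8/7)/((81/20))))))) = 20170712621683/48732305360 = 413.91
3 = 3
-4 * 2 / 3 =-2.67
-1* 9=-9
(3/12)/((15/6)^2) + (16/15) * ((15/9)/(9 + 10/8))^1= 1969/9225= 0.21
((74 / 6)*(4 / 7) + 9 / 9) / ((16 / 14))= 7.04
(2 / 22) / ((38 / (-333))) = -0.80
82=82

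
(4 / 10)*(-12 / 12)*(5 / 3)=-2 / 3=-0.67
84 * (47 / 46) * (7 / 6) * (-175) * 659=-265593475 / 23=-11547542.39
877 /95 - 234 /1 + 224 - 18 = -1783 /95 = -18.77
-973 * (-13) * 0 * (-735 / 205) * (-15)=0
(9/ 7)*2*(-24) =-432/ 7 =-61.71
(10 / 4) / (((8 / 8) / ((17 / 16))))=2.66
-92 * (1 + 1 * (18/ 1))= -1748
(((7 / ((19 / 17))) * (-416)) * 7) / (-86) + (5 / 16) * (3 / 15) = 2773041 / 13072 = 212.14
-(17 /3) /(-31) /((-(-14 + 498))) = -17 /45012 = -0.00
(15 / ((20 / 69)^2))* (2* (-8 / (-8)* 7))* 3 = 299943 / 40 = 7498.58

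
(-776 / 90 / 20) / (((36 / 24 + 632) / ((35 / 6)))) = -97 / 24435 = -0.00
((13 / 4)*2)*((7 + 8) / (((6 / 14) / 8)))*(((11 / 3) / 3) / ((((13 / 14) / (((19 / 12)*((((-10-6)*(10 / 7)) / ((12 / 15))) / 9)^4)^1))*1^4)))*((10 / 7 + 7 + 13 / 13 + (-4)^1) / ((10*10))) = 1270720000000 / 60761421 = 20913.27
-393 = -393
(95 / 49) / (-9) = -95 / 441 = -0.22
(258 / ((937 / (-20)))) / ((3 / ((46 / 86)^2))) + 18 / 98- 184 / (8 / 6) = -273121963 / 1974259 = -138.34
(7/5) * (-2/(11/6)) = -84/55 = -1.53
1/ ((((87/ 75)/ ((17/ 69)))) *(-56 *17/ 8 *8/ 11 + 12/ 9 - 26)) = -935/ 489578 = -0.00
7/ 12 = 0.58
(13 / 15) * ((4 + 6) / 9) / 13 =2 / 27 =0.07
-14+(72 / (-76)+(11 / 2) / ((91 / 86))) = -16857 / 1729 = -9.75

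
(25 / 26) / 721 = 25 / 18746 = 0.00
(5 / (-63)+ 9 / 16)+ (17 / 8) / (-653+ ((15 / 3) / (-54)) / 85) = 0.48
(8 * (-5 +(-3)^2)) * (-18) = -576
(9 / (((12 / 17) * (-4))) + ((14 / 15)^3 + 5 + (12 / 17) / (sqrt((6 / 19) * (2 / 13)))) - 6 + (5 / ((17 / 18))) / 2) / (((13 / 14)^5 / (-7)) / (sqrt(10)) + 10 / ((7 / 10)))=-676031372249830912 / 13276725386350641309 - 58338256636175698 * sqrt(10) / 1659590673293830163625 + 2795664010048 * sqrt(7410) / 491730569864838567 + 4049565169664000 * sqrt(741) / 491730569864838567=0.17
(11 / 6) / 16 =11 / 96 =0.11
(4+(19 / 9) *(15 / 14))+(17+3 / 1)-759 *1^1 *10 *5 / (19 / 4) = -6354643 / 798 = -7963.21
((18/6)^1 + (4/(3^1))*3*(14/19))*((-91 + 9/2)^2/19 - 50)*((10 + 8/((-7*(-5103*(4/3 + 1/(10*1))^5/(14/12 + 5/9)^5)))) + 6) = 793222467350480899678/24245199431124651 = 32716.68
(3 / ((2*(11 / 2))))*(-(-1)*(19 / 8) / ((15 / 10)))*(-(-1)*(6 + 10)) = 6.91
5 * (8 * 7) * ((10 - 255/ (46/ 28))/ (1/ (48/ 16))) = -2805600/ 23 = -121982.61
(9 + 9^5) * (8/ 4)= 118116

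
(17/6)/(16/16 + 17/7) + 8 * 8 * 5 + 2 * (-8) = 43895/144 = 304.83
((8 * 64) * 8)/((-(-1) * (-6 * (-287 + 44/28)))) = 7168/2997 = 2.39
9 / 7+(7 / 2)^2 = 379 / 28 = 13.54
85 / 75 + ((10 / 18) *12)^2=2051 / 45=45.58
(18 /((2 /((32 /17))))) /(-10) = -144 /85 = -1.69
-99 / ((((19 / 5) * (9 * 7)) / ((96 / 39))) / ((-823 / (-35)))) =-289696 / 12103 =-23.94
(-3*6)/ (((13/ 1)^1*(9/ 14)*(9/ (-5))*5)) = 28/ 117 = 0.24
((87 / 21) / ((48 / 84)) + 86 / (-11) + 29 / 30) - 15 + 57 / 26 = -106471 / 8580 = -12.41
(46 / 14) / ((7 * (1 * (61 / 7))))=23 / 427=0.05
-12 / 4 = -3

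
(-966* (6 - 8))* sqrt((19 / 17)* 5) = 1932* sqrt(1615) / 17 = 4567.14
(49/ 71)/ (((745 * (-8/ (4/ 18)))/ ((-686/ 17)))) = 16807/ 16185870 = 0.00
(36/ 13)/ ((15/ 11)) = 132/ 65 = 2.03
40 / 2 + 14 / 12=127 / 6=21.17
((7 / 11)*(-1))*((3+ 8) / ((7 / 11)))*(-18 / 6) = 33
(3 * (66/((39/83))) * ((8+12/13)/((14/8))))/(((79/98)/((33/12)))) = 97858992/13351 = 7329.71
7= 7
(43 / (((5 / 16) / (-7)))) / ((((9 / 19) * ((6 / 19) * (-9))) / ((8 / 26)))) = 3477152 / 15795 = 220.14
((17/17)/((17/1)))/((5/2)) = 2/85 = 0.02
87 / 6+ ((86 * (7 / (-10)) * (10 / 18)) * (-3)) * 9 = 1835 / 2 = 917.50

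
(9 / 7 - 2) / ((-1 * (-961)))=-5 / 6727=-0.00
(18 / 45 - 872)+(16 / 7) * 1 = -30426 / 35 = -869.31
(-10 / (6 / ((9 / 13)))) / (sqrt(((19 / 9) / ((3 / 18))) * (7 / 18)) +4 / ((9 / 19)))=-540 / 3679 +135 * sqrt(399) / 69901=-0.11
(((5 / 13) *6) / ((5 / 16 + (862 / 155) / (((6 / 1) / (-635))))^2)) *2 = 132848640 / 9960565640077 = 0.00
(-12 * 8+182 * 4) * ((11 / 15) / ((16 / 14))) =6083 / 15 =405.53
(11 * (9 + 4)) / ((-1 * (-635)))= 143 / 635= 0.23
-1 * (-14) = 14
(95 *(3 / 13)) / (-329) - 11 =-11.07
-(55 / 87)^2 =-3025 / 7569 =-0.40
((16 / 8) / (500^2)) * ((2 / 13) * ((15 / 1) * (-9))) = -27 / 162500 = -0.00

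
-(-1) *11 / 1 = 11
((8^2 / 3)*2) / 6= 64 / 9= 7.11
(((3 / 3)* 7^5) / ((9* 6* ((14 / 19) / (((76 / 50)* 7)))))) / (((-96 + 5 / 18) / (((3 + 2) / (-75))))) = 6067327 / 1938375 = 3.13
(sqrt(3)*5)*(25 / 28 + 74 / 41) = 15485*sqrt(3) / 1148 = 23.36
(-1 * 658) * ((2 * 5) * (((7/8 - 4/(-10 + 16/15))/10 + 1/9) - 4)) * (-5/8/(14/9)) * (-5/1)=212932325/4288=49657.73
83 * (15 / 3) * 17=7055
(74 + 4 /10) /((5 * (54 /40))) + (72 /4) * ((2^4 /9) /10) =128 /9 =14.22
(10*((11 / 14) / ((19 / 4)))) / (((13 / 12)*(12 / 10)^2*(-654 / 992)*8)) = -341000 / 1696149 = -0.20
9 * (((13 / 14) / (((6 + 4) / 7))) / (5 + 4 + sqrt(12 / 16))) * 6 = 2106 / 535- 117 * sqrt(3) / 535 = 3.56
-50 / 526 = -25 / 263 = -0.10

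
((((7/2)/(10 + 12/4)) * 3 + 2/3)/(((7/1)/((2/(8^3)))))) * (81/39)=1035/605696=0.00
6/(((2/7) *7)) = 3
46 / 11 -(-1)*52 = 56.18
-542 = -542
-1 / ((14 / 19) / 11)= -209 / 14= -14.93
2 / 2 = 1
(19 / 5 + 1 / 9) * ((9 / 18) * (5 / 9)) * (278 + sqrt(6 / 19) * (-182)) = 24464 / 81- 16016 * sqrt(114) / 1539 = 190.91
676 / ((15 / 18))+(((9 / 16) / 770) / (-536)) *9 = 5356775343 / 6603520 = 811.20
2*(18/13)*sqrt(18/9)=36*sqrt(2)/13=3.92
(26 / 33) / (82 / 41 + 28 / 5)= 65 / 627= 0.10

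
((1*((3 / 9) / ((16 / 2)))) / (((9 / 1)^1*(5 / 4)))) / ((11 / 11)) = 1 / 270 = 0.00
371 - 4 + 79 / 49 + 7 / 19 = 343521 / 931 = 368.98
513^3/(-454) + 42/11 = -1485043599/4994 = -297365.56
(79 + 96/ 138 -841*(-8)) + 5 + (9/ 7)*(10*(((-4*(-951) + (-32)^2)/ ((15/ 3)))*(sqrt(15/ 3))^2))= 11090804/ 161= 68886.98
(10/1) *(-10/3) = -100/3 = -33.33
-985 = -985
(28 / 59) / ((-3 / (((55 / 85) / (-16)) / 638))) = 7 / 698088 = 0.00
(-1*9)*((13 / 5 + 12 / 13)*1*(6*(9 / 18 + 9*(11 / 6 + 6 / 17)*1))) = -4241538 / 1105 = -3838.50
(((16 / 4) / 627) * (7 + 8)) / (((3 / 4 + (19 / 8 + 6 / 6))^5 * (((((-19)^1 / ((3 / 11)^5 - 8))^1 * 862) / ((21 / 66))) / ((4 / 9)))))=0.00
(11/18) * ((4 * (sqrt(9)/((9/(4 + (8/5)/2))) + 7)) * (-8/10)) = -3784/225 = -16.82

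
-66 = -66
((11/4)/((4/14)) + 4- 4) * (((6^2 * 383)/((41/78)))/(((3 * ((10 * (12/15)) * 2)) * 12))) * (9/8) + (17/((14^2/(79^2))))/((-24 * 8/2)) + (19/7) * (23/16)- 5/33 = 16674018833/33944064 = 491.22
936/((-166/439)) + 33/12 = -820895/332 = -2472.58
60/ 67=0.90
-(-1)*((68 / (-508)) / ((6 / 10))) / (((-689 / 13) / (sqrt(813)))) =0.12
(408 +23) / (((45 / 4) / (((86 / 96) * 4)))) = 137.28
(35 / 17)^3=42875 / 4913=8.73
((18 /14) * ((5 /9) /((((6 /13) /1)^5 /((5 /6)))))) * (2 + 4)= 9282325 /54432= 170.53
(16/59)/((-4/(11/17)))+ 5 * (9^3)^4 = 1416384125452171/1003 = 1412147682404.96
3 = 3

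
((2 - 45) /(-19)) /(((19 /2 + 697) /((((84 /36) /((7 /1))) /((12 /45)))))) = 215 /53694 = 0.00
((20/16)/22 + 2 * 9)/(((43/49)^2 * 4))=3815189/650848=5.86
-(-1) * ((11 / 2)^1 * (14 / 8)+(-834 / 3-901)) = -9355 / 8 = -1169.38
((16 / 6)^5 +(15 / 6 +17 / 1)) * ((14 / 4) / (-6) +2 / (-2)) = -1425247 / 5832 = -244.38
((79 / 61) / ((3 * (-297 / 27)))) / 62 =-79 / 124806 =-0.00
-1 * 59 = -59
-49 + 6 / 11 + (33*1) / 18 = -3077 / 66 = -46.62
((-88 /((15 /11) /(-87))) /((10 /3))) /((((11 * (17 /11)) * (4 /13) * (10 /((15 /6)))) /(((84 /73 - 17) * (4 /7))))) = -158336607 /217175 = -729.07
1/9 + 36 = 325/9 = 36.11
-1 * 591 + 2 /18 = -590.89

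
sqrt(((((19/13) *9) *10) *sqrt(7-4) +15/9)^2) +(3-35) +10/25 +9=-314/15 +1710 *sqrt(3)/13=206.90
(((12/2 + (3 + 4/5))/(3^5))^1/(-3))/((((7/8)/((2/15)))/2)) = -224/54675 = -0.00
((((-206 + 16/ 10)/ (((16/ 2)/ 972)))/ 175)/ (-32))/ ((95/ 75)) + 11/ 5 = 86657/ 15200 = 5.70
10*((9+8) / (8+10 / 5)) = 17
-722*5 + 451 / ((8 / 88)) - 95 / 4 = 5309 / 4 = 1327.25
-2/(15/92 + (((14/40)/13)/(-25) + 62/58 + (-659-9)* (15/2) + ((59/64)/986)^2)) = 0.00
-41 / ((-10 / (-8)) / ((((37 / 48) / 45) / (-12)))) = 1517 / 32400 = 0.05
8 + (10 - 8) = 10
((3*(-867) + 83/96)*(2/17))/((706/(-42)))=1747291/96016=18.20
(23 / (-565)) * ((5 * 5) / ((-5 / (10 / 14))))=115 / 791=0.15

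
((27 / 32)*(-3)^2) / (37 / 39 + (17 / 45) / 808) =14357655 / 1794644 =8.00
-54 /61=-0.89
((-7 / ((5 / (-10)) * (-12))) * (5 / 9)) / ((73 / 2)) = -35 / 1971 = -0.02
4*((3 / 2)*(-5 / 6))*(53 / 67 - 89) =29550 / 67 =441.04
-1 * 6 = -6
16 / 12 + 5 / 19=91 / 57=1.60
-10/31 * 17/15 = -34/93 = -0.37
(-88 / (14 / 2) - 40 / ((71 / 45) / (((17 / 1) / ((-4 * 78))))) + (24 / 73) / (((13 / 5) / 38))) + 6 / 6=-2539854 / 471653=-5.39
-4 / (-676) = 1 / 169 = 0.01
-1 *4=-4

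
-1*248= -248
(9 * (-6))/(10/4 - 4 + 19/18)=243/2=121.50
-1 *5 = -5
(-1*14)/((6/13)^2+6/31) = -36673/1065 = -34.43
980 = 980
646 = 646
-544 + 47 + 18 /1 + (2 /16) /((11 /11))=-3831 /8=-478.88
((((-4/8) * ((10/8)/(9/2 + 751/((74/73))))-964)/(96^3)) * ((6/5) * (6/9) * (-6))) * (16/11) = 0.01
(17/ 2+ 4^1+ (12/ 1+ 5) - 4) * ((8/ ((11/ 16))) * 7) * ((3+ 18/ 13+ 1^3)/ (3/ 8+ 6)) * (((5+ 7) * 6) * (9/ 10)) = 16257024/ 143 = 113685.48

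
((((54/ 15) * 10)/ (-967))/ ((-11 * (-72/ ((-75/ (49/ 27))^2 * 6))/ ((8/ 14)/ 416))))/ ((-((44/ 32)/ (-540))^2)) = 28697814000000/ 281214740807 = 102.05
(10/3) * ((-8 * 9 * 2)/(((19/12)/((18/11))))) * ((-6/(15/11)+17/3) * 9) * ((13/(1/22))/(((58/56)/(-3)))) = 135862272/29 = 4684905.93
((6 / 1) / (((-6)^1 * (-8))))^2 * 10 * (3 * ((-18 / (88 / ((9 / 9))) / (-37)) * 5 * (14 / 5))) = 945 / 26048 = 0.04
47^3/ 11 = 103823/ 11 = 9438.45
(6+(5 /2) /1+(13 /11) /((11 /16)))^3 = 15124197817 /14172488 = 1067.15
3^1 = 3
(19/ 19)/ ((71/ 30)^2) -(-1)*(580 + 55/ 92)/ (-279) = -27351535/ 14376932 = -1.90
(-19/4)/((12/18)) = -57/8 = -7.12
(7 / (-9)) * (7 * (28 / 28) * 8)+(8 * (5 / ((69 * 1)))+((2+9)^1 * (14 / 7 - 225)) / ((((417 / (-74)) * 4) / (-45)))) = -284285993 / 57546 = -4940.15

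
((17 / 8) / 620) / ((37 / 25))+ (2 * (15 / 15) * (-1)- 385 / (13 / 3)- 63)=-73406895 / 477152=-153.84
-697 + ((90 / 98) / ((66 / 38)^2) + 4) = -4106992 / 5929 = -692.70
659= 659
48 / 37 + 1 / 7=373 / 259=1.44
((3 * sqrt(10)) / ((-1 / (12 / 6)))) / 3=-6.32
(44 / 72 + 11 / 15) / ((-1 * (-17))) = 121 / 1530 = 0.08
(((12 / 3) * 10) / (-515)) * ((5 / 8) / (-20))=1 / 412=0.00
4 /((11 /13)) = 52 /11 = 4.73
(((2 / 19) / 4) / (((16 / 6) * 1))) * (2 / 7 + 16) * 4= 9 / 14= 0.64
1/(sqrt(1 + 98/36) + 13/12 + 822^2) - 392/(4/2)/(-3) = 12885676857619736/197229743352915 - 24*sqrt(134)/65743247784305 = 65.33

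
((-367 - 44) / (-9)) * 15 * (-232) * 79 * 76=-954155680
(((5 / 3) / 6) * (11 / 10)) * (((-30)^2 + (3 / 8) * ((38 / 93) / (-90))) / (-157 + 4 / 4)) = -110483791 / 62674560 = -1.76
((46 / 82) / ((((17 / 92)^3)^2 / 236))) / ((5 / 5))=3291294947295232 / 989640329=3325748.61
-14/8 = -7/4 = -1.75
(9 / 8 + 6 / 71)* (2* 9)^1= 6183 / 284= 21.77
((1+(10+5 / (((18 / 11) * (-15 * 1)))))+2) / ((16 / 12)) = 691 / 72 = 9.60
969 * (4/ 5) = 3876/ 5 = 775.20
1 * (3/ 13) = 3/ 13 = 0.23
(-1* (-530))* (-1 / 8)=-265 / 4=-66.25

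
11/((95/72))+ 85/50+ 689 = 132817/190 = 699.04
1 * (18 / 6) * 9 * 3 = 81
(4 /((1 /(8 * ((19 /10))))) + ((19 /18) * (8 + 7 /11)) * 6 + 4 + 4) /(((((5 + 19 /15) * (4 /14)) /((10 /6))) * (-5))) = -142639 /6204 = -22.99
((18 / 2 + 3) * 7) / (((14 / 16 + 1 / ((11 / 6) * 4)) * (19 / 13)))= 96096 / 1691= 56.83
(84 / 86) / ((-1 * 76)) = -21 / 1634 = -0.01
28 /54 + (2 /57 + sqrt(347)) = 284 /513 + sqrt(347) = 19.18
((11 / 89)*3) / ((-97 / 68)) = -2244 / 8633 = -0.26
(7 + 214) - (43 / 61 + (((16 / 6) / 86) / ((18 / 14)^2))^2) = 1467180010862 / 6660077661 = 220.29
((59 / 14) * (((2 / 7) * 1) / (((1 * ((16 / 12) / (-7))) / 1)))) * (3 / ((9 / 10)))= -295 / 14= -21.07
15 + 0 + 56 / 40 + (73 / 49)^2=223527 / 12005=18.62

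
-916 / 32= -229 / 8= -28.62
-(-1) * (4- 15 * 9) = -131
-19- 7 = -26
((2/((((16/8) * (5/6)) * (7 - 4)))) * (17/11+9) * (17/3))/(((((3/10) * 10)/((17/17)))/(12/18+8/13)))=39440/3861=10.21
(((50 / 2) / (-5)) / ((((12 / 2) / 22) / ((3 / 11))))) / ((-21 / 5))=25 / 21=1.19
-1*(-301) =301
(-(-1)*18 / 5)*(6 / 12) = 9 / 5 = 1.80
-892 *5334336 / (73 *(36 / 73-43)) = 4758227712 / 3103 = 1533428.20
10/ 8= 5/ 4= 1.25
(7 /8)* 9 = 63 /8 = 7.88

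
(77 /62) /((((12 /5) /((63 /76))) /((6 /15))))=1617 /9424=0.17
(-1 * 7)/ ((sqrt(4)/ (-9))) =63/ 2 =31.50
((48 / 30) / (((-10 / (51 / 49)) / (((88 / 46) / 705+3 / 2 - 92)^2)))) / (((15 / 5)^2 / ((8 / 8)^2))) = -2988256364057 / 19719466875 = -151.54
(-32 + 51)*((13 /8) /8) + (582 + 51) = 40759 /64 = 636.86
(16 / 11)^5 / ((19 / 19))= 6.51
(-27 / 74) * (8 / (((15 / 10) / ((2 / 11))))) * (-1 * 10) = 1440 / 407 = 3.54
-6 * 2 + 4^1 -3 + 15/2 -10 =-27/2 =-13.50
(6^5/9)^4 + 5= 557256278021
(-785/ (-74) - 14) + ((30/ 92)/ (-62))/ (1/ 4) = -180073/ 52762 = -3.41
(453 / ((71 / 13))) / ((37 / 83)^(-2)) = 16.48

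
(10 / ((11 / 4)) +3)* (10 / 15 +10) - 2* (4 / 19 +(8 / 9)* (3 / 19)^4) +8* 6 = 509042792 / 4300593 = 118.37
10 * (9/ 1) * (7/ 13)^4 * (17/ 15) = 244902/ 28561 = 8.57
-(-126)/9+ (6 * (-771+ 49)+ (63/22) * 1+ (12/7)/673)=-447229099/103642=-4315.13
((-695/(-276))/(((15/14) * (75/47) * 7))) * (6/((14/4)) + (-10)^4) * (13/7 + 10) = 825287758/33075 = 24952.01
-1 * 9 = -9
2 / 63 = 0.03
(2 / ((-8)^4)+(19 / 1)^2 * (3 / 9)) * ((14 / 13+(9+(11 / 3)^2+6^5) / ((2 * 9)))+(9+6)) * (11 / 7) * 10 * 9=9619653743645 / 1257984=7646880.84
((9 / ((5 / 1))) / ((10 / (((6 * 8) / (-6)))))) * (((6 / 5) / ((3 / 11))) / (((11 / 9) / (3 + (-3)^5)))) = 31104 / 25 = 1244.16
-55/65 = -11/13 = -0.85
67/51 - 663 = -33746/51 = -661.69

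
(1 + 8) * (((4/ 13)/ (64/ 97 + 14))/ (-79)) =-194/ 81133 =-0.00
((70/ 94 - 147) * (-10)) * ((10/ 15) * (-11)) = -1512280/ 141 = -10725.39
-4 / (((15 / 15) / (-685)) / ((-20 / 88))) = -6850 / 11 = -622.73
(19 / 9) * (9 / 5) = 19 / 5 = 3.80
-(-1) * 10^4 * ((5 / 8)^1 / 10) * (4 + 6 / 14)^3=18619375 / 343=54283.89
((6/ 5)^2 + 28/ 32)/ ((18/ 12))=463/ 300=1.54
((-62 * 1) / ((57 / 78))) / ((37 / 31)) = -49972 / 703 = -71.08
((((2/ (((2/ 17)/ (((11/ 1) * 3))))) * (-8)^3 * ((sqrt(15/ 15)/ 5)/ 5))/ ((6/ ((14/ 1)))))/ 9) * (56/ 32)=-1172864/ 225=-5212.73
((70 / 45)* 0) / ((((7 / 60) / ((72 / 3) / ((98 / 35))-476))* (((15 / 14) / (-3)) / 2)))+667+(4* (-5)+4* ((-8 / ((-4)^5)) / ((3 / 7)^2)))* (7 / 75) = 14367223 / 21600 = 665.15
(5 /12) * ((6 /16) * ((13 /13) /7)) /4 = 5 /896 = 0.01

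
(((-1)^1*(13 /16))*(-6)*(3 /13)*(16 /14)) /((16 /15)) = 135 /112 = 1.21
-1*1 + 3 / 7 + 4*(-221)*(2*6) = -74260 / 7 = -10608.57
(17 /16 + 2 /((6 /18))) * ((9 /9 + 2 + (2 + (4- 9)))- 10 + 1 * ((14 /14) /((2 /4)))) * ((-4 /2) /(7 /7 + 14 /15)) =1695 /29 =58.45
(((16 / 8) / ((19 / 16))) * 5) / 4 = 40 / 19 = 2.11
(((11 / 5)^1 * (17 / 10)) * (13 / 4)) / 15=2431 / 3000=0.81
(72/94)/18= 2/47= 0.04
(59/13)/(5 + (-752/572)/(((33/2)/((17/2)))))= 21417/20399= 1.05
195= 195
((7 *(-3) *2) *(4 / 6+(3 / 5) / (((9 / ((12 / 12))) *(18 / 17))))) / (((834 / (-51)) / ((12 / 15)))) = 46886 / 31275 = 1.50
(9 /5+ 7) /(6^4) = 11 /1620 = 0.01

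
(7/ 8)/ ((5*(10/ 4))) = 7/ 100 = 0.07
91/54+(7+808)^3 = 29232542341/54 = 541343376.69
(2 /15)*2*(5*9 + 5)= 40 /3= 13.33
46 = 46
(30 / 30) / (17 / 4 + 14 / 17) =68 / 345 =0.20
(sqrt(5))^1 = sqrt(5) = 2.24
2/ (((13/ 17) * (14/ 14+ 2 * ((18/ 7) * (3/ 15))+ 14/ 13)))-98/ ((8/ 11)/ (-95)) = 12802.09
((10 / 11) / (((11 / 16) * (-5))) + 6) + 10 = 1904 / 121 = 15.74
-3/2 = -1.50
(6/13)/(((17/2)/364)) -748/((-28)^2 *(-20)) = 1320299/66640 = 19.81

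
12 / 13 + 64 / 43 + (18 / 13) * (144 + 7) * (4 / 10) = 240488 / 2795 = 86.04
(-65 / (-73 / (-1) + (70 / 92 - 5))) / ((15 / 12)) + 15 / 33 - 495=-17233032 / 34793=-495.30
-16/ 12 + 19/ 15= -1/ 15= -0.07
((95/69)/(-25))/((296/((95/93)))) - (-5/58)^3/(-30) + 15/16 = 43420125391/46325247048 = 0.94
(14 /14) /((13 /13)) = 1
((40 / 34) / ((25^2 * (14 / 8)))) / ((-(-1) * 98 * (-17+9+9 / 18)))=-16 / 10933125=-0.00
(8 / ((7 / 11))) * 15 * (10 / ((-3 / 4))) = -17600 / 7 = -2514.29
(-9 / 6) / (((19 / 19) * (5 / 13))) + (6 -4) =-19 / 10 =-1.90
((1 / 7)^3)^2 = 1 / 117649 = 0.00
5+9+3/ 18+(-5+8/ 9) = 181/ 18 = 10.06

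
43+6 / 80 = 1723 / 40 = 43.08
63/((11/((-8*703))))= -354312/11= -32210.18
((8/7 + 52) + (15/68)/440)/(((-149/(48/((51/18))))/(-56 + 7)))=296.08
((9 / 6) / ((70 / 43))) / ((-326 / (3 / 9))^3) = -43 / 43653929760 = -0.00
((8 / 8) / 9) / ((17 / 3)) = 1 / 51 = 0.02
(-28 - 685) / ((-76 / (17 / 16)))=9.97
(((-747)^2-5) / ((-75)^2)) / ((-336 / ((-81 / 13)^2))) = -33898743 / 2957500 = -11.46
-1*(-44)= 44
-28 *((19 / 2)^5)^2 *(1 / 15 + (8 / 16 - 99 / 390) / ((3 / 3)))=-2617965292081027 / 49920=-52443214985.60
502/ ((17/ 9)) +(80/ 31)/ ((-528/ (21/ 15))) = 4621795/ 17391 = 265.76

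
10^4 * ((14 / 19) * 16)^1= 2240000 / 19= 117894.74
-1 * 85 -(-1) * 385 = 300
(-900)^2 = 810000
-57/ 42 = -19/ 14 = -1.36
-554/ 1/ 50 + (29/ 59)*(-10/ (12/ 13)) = -145183/ 8850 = -16.40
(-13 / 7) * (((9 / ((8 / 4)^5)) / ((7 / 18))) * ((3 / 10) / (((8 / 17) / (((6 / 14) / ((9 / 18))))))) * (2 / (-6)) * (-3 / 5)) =-0.15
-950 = -950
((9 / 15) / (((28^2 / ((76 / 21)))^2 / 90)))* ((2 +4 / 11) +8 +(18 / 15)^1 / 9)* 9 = 1406817 / 12941390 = 0.11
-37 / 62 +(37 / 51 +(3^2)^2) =256529 / 3162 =81.13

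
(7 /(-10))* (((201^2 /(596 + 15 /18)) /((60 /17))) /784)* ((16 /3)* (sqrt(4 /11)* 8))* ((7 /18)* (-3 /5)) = 152626* sqrt(11) /4923875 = 0.10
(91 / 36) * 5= 455 / 36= 12.64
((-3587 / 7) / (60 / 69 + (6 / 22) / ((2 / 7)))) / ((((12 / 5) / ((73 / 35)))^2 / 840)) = -24180630595 / 135681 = -178216.78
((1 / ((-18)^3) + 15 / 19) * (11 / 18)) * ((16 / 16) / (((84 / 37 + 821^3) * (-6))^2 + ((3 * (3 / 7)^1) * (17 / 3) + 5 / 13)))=119853843109 / 2739365039430803895404058549792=0.00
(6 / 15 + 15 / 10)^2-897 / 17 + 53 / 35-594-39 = -8099621 / 11900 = -680.64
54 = 54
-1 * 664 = -664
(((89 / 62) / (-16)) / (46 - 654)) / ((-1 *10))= -89 / 6031360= -0.00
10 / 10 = 1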